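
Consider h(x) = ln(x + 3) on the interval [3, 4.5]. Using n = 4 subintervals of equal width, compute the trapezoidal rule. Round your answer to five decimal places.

2.86083

Δx = (4.5 − 3)/4 = 0.375.
h(3) ≈ 1.79176, h(3.375) ≈ 1.85238, h(3.75) ≈ 1.90954, h(4.125) ≈ 1.96361, h(4.5) ≈ 2.01490.
T_4 = (Δx/2)·[h(x_0) + 2h(x_1) + 2h(x_2) + 2h(x_3) + h(x_4)].
Sum ≈ 2.86083.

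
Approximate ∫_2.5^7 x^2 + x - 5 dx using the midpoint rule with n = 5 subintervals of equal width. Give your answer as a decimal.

Δx = (7 − 2.5)/5 = 0.9.
Midpoints: 2.95, 3.85, 4.75, 5.65, 6.55.
f(2.95) = 6.6525, f(3.85) = 13.6725, f(4.75) = 22.3125, f(5.65) = 32.5725, f(6.55) = 44.4525.
Sum = Δx · [f(2.95) + f(3.85) + f(4.75) + f(5.65) + f(6.55)].
Sum = 107.69625.

107.69625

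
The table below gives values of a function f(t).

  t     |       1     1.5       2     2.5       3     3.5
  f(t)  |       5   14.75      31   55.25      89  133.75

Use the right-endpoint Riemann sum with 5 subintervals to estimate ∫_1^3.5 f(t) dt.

Δt = 0.5.
Sum = 0.5·[14.75 + 31 + 55.25 + 89 + 133.75] = 161.875.

161.875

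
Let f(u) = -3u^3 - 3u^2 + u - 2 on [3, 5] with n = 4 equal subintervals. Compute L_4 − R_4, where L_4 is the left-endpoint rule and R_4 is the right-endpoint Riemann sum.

170

L_4 = -420.25.
R_4 = -590.25.
L_4 − R_4 = 170.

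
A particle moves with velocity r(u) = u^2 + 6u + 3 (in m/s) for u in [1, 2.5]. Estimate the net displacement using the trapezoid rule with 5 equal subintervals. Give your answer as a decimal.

Δu = (2.5 − 1)/5 = 0.3.
r(1) = 10, r(1.3) = 12.49, r(1.6) = 15.16, r(1.9) = 18.01, r(2.2) = 21.04, r(2.5) = 24.25.
T_5 = (Δu/2)·[r(u_0) + 2r(u_1) + ... + 2r(u_{4}) + r(u_5)].
Sum = 25.1475.

25.1475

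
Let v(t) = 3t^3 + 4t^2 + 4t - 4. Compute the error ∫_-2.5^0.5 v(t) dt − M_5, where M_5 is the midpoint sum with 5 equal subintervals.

-0.45

Exact integral: ∫_-2.5^0.5 v(t) dt = -32.25.
M_5 = -31.8.
Error = -32.25 − (-31.8) = -0.45.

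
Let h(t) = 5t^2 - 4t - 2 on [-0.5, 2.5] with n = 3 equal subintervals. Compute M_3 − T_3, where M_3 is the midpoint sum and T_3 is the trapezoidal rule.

-3.75

M_3 = 7.
T_3 = 10.75.
M_3 − T_3 = -3.75.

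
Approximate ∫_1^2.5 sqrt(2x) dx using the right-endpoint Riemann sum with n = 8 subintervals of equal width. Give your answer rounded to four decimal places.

Δx = (2.5 − 1)/8 = 0.1875.
Right endpoints: 1.1875, 1.375, 1.5625, 1.75, 1.9375, 2.125, 2.3125, 2.5.
f(1.1875) ≈ 1.5411, f(1.375) ≈ 1.6583, f(1.5625) ≈ 1.7678, f(1.75) ≈ 1.8708, f(1.9375) ≈ 1.9685, f(2.125) ≈ 2.0616, f(2.3125) ≈ 2.1506, f(2.5) ≈ 2.2361.
Sum = Δx · [f(1.1875) + f(1.375) + f(1.5625) + ...].
Sum ≈ 2.8603.

2.8603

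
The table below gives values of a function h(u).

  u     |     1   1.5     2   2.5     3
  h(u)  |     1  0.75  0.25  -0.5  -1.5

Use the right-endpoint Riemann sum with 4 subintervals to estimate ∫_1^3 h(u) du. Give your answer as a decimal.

Δu = 0.5.
Sum = 0.5·[0.75 + 0.25 + (-0.5) + (-1.5)] = -0.5.

-0.5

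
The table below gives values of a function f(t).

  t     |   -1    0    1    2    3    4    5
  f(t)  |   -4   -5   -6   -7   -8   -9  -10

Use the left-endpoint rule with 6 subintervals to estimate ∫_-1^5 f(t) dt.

-39

Δt = 1.
Sum = 1·[(-4) + (-5) + (-6) + (-7) + (-8) + (-9)] = -39.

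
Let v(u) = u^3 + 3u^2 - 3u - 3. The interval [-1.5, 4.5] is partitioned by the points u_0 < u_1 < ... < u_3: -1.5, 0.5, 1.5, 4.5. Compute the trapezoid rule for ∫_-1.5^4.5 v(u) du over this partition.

Subinterval widths: 2, 1, 3.
v(-1.5) = 4.875, v(0.5) = -3.625, v(1.5) = 2.625, v(4.5) = 135.375.
On each subinterval the trapezoid contributes (Δu_i/2)·[v(u_{i-1}) + v(u_i)].
Sum = 207.75.

207.75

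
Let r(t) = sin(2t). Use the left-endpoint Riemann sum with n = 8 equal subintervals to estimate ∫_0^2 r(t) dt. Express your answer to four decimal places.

Δt = (2 − 0)/8 = 0.25.
Left endpoints: 0, 0.25, 0.5, 0.75, 1, 1.25, 1.5, 1.75.
r(0) ≈ 0.0000, r(0.25) ≈ 0.4794, r(0.5) ≈ 0.8415, r(0.75) ≈ 0.9975, r(1) ≈ 0.9093, r(1.25) ≈ 0.5985, r(1.5) ≈ 0.1411, r(1.75) ≈ -0.3508.
Sum = Δt · [r(0) + r(0.25) + r(0.5) + ...].
Sum ≈ 0.9041.

0.9041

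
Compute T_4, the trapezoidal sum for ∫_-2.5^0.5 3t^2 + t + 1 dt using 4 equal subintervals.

16.59375

Δt = (0.5 − (-2.5))/4 = 0.75.
f(-2.5) = 17.25, f(-1.75) = 8.4375, f(-1) = 3, f(-0.25) = 0.9375, f(0.5) = 2.25.
T_4 = (Δt/2)·[f(t_0) + 2f(t_1) + 2f(t_2) + 2f(t_3) + f(t_4)].
Sum = 16.59375.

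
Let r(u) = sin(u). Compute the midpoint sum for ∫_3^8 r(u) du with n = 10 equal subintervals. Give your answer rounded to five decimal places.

-0.85335

Δu = (8 − 3)/10 = 0.5.
Midpoints: 3.25, 3.75, 4.25, 4.75, 5.25, 5.75, 6.25, 6.75, 7.25, 7.75.
r(3.25) ≈ -0.10820, r(3.75) ≈ -0.57156, r(4.25) ≈ -0.89499, r(4.75) ≈ -0.99929, r(5.25) ≈ -0.85893, r(5.75) ≈ -0.50828, r(6.25) ≈ -0.03318, r(6.75) ≈ 0.45004, r(7.25) ≈ 0.82308, r(7.75) ≈ 0.99460.
Sum = Δu · [r(3.25) + r(3.75) + r(4.25) + ...].
Sum ≈ -0.85335.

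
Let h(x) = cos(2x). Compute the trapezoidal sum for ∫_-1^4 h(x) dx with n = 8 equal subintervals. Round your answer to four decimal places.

0.8224

Δx = (4 − (-1))/8 = 0.625.
h(-1) ≈ -0.4161, h(-0.375) ≈ 0.7317, h(0.25) ≈ 0.8776, h(0.875) ≈ -0.1782, h(1.5) ≈ -0.9900, h(2.125) ≈ -0.4461, h(2.75) ≈ 0.7087, h(3.375) ≈ 0.8930, h(4) ≈ -0.1455.
T_8 = (Δx/2)·[h(x_0) + 2h(x_1) + ... + 2h(x_{7}) + h(x_8)].
Sum ≈ 0.8224.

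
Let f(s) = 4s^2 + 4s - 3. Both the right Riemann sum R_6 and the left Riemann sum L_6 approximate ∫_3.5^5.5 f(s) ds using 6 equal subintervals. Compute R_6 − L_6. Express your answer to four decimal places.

26.6667

R_6 ≈ 208.148148.
L_6 ≈ 181.481481.
R_6 − L_6 ≈ 26.6667.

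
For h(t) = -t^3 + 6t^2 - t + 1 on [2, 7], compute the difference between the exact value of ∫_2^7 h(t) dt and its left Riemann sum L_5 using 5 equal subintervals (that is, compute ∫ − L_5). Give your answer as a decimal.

-28.75

Exact integral: ∫_2^7 h(t) dt = 56.25.
L_5 = 85.
Error = 56.25 − 85 = -28.75.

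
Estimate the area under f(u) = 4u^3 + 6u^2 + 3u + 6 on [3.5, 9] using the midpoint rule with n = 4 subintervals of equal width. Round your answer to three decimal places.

7849.123

Δu = (9 − 3.5)/4 = 1.375.
Midpoints: 4.1875, 5.5625, 6.9375, 8.3125.
f(4.1875) = 427507/1024, f(5.5625) = 918305/1024, f(6.9375) = 1690791/1024, f(8.3125) = 2808853/1024.
Sum = Δu · [f(4.1875) + f(5.5625) + f(6.9375) + f(8.3125)].
Sum ≈ 7849.123.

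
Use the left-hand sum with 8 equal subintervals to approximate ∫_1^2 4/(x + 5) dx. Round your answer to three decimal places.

Δx = (2 − 1)/8 = 0.125.
Left endpoints: 1, 1.125, 1.25, 1.375, 1.5, 1.625, 1.75, 1.875.
f(1) = 2/3, f(1.125) = 32/49, f(1.25) = 0.64, f(1.375) = 32/51, f(1.5) = 8/13, f(1.625) = 32/53, f(1.75) = 16/27, f(1.875) = 32/55.
Sum = Δx · [f(1) + f(1.125) + f(1.25) + ...].
Sum ≈ 0.623.

0.623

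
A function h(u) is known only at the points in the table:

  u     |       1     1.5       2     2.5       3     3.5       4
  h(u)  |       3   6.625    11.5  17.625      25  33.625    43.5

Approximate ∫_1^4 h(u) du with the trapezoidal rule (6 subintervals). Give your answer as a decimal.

58.8125

Δu = 0.5.
T_6 = (0.5/2)·[3 + 2·6.625 + 2·11.5 + 2·17.625 + 2·25 + 2·33.625 + 43.5] = 58.8125.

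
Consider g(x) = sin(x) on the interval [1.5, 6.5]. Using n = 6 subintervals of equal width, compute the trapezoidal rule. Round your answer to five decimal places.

Δx = (6.5 − 1.5)/6 = 5/6.
g(1.5) ≈ 0.99749, g(7/3) ≈ 0.72309, g(19/6) ≈ -0.02507, g(4) ≈ -0.75680, g(29/6) ≈ -0.99270, g(17/3) ≈ -0.57820, g(6.5) ≈ 0.21512.
T_6 = (Δx/2)·[g(x_0) + 2g(x_1) + ... + 2g(x_{5}) + g(x_6)].
Sum ≈ -0.85281.

-0.85281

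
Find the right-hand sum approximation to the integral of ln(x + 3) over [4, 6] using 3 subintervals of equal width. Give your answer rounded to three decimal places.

Δx = (6 − 4)/3 = 2/3.
Right endpoints: 14/3, 16/3, 6.
f(14/3) ≈ 2.037, f(16/3) ≈ 2.120, f(6) ≈ 2.197.
Sum = Δx · [f(14/3) + f(16/3) + f(6)].
Sum ≈ 4.236.

4.236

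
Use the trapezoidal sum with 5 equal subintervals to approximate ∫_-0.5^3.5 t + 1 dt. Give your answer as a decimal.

Δt = (3.5 − (-0.5))/5 = 0.8.
f(-0.5) = 0.5, f(0.3) = 1.3, f(1.1) = 2.1, f(1.9) = 2.9, f(2.7) = 3.7, f(3.5) = 4.5.
T_5 = (Δt/2)·[f(t_0) + 2f(t_1) + ... + 2f(t_{4}) + f(t_5)].
Sum = 10.

10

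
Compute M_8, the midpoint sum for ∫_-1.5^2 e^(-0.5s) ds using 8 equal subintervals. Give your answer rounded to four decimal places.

Δs = (2 − (-1.5))/8 = 0.4375.
Midpoints: -1.28125, -0.84375, -0.40625, 0.03125, 0.46875, 0.90625, 1.34375, 1.78125.
f(-1.28125) ≈ 1.8977, f(-0.84375) ≈ 1.5248, f(-0.40625) ≈ 1.2252, f(0.03125) ≈ 0.9845, f(0.46875) ≈ 0.7911, f(0.90625) ≈ 0.6356, f(1.34375) ≈ 0.5108, f(1.78125) ≈ 0.4104.
Sum = Δs · [f(-1.28125) + f(-0.84375) + f(-0.40625) + ...].
Sum ≈ 3.4913.

3.4913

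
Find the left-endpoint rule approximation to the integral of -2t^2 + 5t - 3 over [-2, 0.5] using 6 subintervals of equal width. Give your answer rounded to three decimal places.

Δt = (0.5 − (-2))/6 = 5/12.
Left endpoints: -2, -19/12, -7/6, -0.75, -1/3, 1/12.
f(-2) = -21, f(-19/12) = -1147/72, f(-7/6) = -104/9, f(-0.75) = -7.875, f(-1/3) = -44/9, f(1/12) = -187/72.
Sum = Δt · [f(-2) + f(-19/12) + f(-7/6) + ...].
Sum ≈ -26.603.

-26.603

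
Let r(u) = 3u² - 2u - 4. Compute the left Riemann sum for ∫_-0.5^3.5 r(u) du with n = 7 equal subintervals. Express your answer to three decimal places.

Δu = (3.5 − (-0.5))/7 = 4/7.
Left endpoints: -0.5, 1/14, 9/14, 17/14, 25/14, 33/14, 41/14.
r(-0.5) = -2.25, r(1/14) = -809/196, r(9/14) = -793/196, r(17/14) = -393/196, r(25/14) = 391/196, r(33/14) = 1559/196, r(41/14) = 3111/196.
Sum = Δu · [r(-0.5) + r(1/14) + r(9/14) + ...].
Sum ≈ 7.653.

7.653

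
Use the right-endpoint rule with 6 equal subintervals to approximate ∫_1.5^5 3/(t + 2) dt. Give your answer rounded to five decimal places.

1.95963

Δt = (5 − 1.5)/6 = 7/12.
Right endpoints: 25/12, 8/3, 3.25, 23/6, 53/12, 5.
f(25/12) = 36/49, f(8/3) = 9/14, f(3.25) = 4/7, f(23/6) = 18/35, f(53/12) = 36/77, f(5) = 3/7.
Sum = Δt · [f(25/12) + f(8/3) + f(3.25) + ...].
Sum ≈ 1.95963.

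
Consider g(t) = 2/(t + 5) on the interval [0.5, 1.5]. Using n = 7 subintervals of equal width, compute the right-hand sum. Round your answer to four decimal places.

Δt = (1.5 − 0.5)/7 = 1/7.
Right endpoints: 9/14, 11/14, 13/14, 15/14, 17/14, 19/14, 1.5.
g(9/14) = 28/79, g(11/14) = 28/81, g(13/14) = 28/83, g(15/14) = 28/85, g(17/14) = 28/87, g(19/14) = 28/89, g(1.5) = 4/13.
Sum = Δt · [g(9/14) + g(11/14) + g(13/14) + ...].
Sum ≈ 0.3301.

0.3301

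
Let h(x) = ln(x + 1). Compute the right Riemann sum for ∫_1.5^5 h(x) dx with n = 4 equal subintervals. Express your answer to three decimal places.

Δx = (5 − 1.5)/4 = 0.875.
Right endpoints: 2.375, 3.25, 4.125, 5.
h(2.375) ≈ 1.216, h(3.25) ≈ 1.447, h(4.125) ≈ 1.634, h(5) ≈ 1.792.
Sum = Δx · [h(2.375) + h(3.25) + h(4.125) + h(5)].
Sum ≈ 5.328.

5.328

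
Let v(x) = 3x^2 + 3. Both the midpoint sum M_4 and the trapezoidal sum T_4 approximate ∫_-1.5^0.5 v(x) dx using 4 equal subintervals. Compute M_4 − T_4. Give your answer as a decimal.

M_4 = 9.375.
T_4 = 9.75.
M_4 − T_4 = -0.375.

-0.375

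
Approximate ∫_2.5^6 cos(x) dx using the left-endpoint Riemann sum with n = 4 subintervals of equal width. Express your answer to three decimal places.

-1.592

Δx = (6 − 2.5)/4 = 0.875.
Left endpoints: 2.5, 3.375, 4.25, 5.125.
f(2.5) ≈ -0.801, f(3.375) ≈ -0.973, f(4.25) ≈ -0.446, f(5.125) ≈ 0.401.
Sum = Δx · [f(2.5) + f(3.375) + f(4.25) + f(5.125)].
Sum ≈ -1.592.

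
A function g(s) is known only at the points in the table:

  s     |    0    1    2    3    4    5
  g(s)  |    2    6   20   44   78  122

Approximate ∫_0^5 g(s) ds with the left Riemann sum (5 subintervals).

150

Δs = 1.
Sum = 1·[2 + 6 + 20 + 44 + 78] = 150.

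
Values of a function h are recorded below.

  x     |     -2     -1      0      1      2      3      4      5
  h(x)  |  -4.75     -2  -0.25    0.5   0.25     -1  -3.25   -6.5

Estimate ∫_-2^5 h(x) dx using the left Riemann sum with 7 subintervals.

Δx = 1.
Sum = 1·[(-4.75) + (-2) + (-0.25) + 0.5 + 0.25 + (-1) + (-3.25)] = -10.5.

-10.5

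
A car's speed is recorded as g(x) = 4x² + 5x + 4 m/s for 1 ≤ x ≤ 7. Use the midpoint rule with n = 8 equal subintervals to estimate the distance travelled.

598.875

Δx = (7 − 1)/8 = 0.75.
Midpoints: 1.375, 2.125, 2.875, 3.625, 4.375, 5.125, 5.875, 6.625.
g(1.375) = 18.4375, g(2.125) = 32.6875, g(2.875) = 51.4375, g(3.625) = 74.6875, g(4.375) = 102.4375, g(5.125) = 134.6875, g(5.875) = 171.4375, g(6.625) = 212.6875.
Sum = Δx · [g(1.375) + g(2.125) + g(2.875) + ...].
Sum = 598.875.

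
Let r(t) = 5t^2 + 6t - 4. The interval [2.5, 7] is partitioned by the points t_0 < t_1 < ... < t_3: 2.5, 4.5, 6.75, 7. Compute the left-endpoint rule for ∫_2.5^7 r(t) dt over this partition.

Subinterval widths: 2, 2.25, 0.25.
Left endpoints: 2.5, 4.5, 6.75.
r(2.5) = 42.25, r(4.5) = 124.25, r(6.75) = 264.3125.
Sum = Σ Δt_i · r(t_i).
Sum = 430.140625.

430.140625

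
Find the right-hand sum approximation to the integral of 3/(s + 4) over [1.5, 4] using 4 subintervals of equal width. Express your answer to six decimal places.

Δs = (4 − 1.5)/4 = 0.625.
Right endpoints: 2.125, 2.75, 3.375, 4.
f(2.125) = 24/49, f(2.75) = 4/9, f(3.375) = 24/59, f(4) = 0.375.
Sum = Δs · [f(2.125) + f(2.75) + f(3.375) + f(4)].
Sum ≈ 1.072513.

1.072513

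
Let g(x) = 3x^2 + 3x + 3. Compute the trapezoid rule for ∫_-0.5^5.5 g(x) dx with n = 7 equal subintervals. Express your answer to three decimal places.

Δx = (5.5 − (-0.5))/7 = 6/7.
g(-0.5) = 2.25, g(5/14) = 873/196, g(17/14) = 2169/196, g(29/14) = 4329/196, g(41/14) = 7353/196, g(53/14) = 11241/196, g(65/14) = 15993/196, g(5.5) = 110.25.
T_7 = (Δx/2)·[g(x_0) + 2g(x_1) + ... + 2g(x_{6}) + g(x_7)].
Sum ≈ 231.704.

231.704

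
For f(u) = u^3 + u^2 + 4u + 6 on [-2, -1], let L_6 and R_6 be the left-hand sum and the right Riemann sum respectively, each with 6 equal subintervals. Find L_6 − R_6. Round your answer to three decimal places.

L_6 ≈ -2.09954.
R_6 ≈ -0.76620.
L_6 − R_6 ≈ -1.333.

-1.333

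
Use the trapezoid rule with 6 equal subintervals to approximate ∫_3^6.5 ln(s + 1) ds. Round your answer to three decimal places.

Δs = (6.5 − 3)/6 = 7/12.
f(3) ≈ 1.386, f(43/12) ≈ 1.522, f(25/6) ≈ 1.642, f(4.75) ≈ 1.749, f(16/3) ≈ 1.846, f(71/12) ≈ 1.934, f(6.5) ≈ 2.015.
T_6 = (Δs/2)·[f(s_0) + 2f(s_1) + ... + 2f(s_{5}) + f(s_6)].
Sum ≈ 6.063.

6.063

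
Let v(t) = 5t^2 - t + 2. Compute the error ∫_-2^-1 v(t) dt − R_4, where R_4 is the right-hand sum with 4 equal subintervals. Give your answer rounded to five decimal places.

Exact integral: ∫_-2^-1 v(t) dt ≈ 15.1666667.
R_4 = 13.21875.
Error ≈ 15.1666667 − 13.21875 ≈ 1.94792.

1.94792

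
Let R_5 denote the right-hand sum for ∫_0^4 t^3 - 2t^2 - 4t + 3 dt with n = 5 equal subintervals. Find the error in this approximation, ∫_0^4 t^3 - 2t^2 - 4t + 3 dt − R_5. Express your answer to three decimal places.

Exact integral: ∫_0^4 f(t) dt ≈ 1.33333.
R_5 = 9.44.
Error ≈ 1.33333 − 9.44 ≈ -8.107.

-8.107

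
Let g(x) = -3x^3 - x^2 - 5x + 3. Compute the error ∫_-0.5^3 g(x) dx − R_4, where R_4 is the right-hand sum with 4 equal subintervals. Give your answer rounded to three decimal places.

52.557

Exact integral: ∫_-0.5^3 g(x) dx ≈ -81.11979.
R_4 ≈ -133.67676.
Error ≈ -81.11979 − (-133.67676) ≈ 52.557.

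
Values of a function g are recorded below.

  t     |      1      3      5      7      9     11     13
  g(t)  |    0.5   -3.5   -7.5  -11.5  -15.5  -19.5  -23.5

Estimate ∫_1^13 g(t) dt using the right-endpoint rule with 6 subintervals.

-162

Δt = 2.
Sum = 2·[(-3.5) + (-7.5) + (-11.5) + (-15.5) + (-19.5) + (-23.5)] = -162.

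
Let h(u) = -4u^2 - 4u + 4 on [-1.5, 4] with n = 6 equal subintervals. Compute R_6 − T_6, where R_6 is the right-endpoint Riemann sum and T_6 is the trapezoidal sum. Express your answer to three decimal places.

R_6 ≈ -133.70602.
T_6 ≈ -98.41435.
R_6 − T_6 ≈ -35.292.

-35.292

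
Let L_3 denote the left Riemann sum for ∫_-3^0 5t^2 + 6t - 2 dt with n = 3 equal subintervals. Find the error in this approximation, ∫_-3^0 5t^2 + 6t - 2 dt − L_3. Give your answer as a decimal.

-16

Exact integral: ∫_-3^0 f(t) dt = 12.
L_3 = 28.
Error = 12 − 28 = -16.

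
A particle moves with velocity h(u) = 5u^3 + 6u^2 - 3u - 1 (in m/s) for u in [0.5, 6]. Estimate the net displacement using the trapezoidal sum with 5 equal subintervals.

Δu = (6 − 0.5)/5 = 1.1.
h(0.5) = -0.375, h(1.6) = 30.04, h(2.7) = 133.055, h(3.8) = 348.6, h(4.9) = 716.605, h(6) = 1277.
T_5 = (Δu/2)·[h(u_0) + 2h(u_1) + ... + 2h(u_{4}) + h(u_5)].
Sum = 2053.27375.

2053.27375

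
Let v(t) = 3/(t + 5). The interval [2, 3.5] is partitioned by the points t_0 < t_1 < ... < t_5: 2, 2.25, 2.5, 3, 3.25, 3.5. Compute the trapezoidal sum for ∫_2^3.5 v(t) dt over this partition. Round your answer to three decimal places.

Subinterval widths: 0.25, 0.25, 0.5, 0.25, 0.25.
v(2) = 3/7, v(2.25) = 12/29, v(2.5) = 0.4, v(3) = 0.375, v(3.25) = 4/11, v(3.5) = 6/17.
On each subinterval the trapezoid contributes (Δt_i/2)·[v(t_{i-1}) + v(t_i)].
Sum ≈ 0.583.

0.583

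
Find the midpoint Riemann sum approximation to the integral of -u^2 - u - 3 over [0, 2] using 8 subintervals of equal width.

-10.65625

Δu = (2 − 0)/8 = 0.25.
Midpoints: 0.125, 0.375, 0.625, 0.875, 1.125, 1.375, 1.625, 1.875.
f(0.125) = -3.140625, f(0.375) = -3.515625, f(0.625) = -4.015625, f(0.875) = -4.640625, f(1.125) = -5.390625, f(1.375) = -6.265625, f(1.625) = -7.265625, f(1.875) = -8.390625.
Sum = Δu · [f(0.125) + f(0.375) + f(0.625) + ...].
Sum = -10.65625.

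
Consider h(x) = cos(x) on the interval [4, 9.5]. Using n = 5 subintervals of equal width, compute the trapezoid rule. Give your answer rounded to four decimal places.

0.6115

Δx = (9.5 − 4)/5 = 1.1.
h(4) ≈ -0.6536, h(5.1) ≈ 0.3780, h(6.2) ≈ 0.9965, h(7.3) ≈ 0.5261, h(8.4) ≈ -0.5193, h(9.5) ≈ -0.9972.
T_5 = (Δx/2)·[h(x_0) + 2h(x_1) + ... + 2h(x_{4}) + h(x_5)].
Sum ≈ 0.6115.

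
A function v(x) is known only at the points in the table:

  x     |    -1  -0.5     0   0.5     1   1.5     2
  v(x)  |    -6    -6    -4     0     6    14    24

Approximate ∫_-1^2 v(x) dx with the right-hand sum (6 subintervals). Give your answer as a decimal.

17

Δx = 0.5.
Sum = 0.5·[(-6) + (-4) + 0 + 6 + 14 + 24] = 17.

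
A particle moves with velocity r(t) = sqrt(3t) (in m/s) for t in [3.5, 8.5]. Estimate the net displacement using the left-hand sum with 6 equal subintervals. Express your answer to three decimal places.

20.291

Δt = (8.5 − 3.5)/6 = 5/6.
Left endpoints: 3.5, 13/3, 31/6, 6, 41/6, 23/3.
r(3.5) ≈ 3.240, r(13/3) ≈ 3.606, r(31/6) ≈ 3.937, r(6) ≈ 4.243, r(41/6) ≈ 4.528, r(23/3) ≈ 4.796.
Sum = Δt · [r(3.5) + r(13/3) + r(31/6) + ...].
Sum ≈ 20.291.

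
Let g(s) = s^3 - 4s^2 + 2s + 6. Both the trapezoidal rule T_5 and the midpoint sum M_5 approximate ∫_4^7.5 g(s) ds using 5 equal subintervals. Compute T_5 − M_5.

T_5 = 314.88625.
M_5 = 309.2053125.
T_5 − M_5 = 5.6809375.

5.6809375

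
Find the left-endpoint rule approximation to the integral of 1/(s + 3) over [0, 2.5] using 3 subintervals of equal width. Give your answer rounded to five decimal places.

0.67374

Δs = (2.5 − 0)/3 = 5/6.
Left endpoints: 0, 5/6, 5/3.
f(0) = 1/3, f(5/6) = 6/23, f(5/3) = 3/14.
Sum = Δs · [f(0) + f(5/6) + f(5/3)].
Sum ≈ 0.67374.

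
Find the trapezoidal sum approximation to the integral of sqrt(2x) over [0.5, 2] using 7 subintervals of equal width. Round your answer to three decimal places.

2.331

Δx = (2 − 0.5)/7 = 3/14.
f(0.5) ≈ 1.000, f(5/7) ≈ 1.195, f(13/14) ≈ 1.363, f(8/7) ≈ 1.512, f(19/14) ≈ 1.648, f(11/7) ≈ 1.773, f(25/14) ≈ 1.890, f(2) ≈ 2.000.
T_7 = (Δx/2)·[f(x_0) + 2f(x_1) + ... + 2f(x_{6}) + f(x_7)].
Sum ≈ 2.331.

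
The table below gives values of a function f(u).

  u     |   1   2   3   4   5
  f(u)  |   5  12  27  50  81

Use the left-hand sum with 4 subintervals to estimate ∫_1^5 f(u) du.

94

Δu = 1.
Sum = 1·[5 + 12 + 27 + 50] = 94.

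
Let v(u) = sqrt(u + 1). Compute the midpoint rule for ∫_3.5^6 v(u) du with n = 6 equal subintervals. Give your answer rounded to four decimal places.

5.9832

Δu = (6 − 3.5)/6 = 5/12.
Midpoints: 89/24, 4.125, 109/24, 119/24, 5.375, 139/24.
v(89/24) ≈ 2.1699, v(4.125) ≈ 2.2638, v(109/24) ≈ 2.3541, v(119/24) ≈ 2.4410, v(5.375) ≈ 2.5249, v(139/24) ≈ 2.6061.
Sum = Δu · [v(89/24) + v(4.125) + v(109/24) + ...].
Sum ≈ 5.9832.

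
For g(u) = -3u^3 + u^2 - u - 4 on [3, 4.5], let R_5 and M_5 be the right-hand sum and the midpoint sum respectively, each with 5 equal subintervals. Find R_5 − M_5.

-28.4990625

R_5 = -265.1775.
M_5 = -236.6784375.
R_5 − M_5 = -28.4990625.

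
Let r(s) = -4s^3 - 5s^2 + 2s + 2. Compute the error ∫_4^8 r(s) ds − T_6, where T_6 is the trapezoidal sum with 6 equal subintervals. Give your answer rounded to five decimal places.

22.81481

Exact integral: ∫_4^8 r(s) ds ≈ -4530.6666667.
T_6 ≈ -4553.4814815.
Error ≈ -4530.6666667 − (-4553.4814815) ≈ 22.81481.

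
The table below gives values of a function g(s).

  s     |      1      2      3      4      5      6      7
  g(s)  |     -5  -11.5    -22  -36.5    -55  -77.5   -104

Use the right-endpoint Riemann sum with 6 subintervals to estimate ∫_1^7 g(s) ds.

Δs = 1.
Sum = 1·[(-11.5) + (-22) + (-36.5) + (-55) + (-77.5) + (-104)] = -306.5.

-306.5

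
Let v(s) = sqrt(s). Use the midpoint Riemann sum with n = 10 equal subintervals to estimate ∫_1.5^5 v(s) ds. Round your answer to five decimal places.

Δs = (5 − 1.5)/10 = 0.35.
Midpoints: 1.675, 2.025, 2.375, 2.725, 3.075, 3.425, 3.775, 4.125, 4.475, 4.825.
v(1.675) ≈ 1.29422, v(2.025) ≈ 1.42302, v(2.375) ≈ 1.54110, v(2.725) ≈ 1.65076, v(3.075) ≈ 1.75357, v(3.425) ≈ 1.85068, v(3.775) ≈ 1.94294, v(4.125) ≈ 2.03101, v(4.475) ≈ 2.11542, v(4.825) ≈ 2.19659.
Sum = Δs · [v(1.675) + v(2.025) + v(2.375) + ...].
Sum ≈ 6.22976.

6.22976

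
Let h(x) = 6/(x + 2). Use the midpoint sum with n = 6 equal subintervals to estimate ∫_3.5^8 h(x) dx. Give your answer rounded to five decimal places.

Δx = (8 − 3.5)/6 = 0.75.
Midpoints: 3.875, 4.625, 5.375, 6.125, 6.875, 7.625.
h(3.875) = 48/47, h(4.625) = 48/53, h(5.375) = 48/59, h(6.125) = 48/65, h(6.875) = 48/71, h(7.625) = 48/77.
Sum = Δx · [h(3.875) + h(4.625) + h(5.375) + ...].
Sum ≈ 3.58379.

3.58379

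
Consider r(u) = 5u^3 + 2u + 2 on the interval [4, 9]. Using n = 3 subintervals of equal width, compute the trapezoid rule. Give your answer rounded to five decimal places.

Δu = (9 − 4)/3 = 5/3.
r(4) = 330, r(17/3) = 24925/27, r(22/3) = 53690/27, r(9) = 3665.
T_3 = (Δu/2)·[r(u_0) + 2r(u_1) + 2r(u_2) + r(u_3)].
Sum ≈ 8181.94444.

8181.94444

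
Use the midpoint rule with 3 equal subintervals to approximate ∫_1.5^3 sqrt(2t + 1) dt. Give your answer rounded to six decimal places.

Δt = (3 − 1.5)/3 = 0.5.
Midpoints: 1.75, 2.25, 2.75.
f(1.75) ≈ 2.121320, f(2.25) ≈ 2.345208, f(2.75) ≈ 2.549510.
Sum = Δt · [f(1.75) + f(2.25) + f(2.75)].
Sum ≈ 3.508019.

3.508019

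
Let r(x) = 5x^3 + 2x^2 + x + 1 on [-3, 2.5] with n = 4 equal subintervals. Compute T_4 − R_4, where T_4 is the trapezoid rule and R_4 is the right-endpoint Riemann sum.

-146.5234375

T_4 ≈ -22.913086.
R_4 ≈ 123.610352.
T_4 − R_4 = -146.5234375.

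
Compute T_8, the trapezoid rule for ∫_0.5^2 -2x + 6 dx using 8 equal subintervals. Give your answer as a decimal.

5.25

Δx = (2 − 0.5)/8 = 0.1875.
f(0.5) = 5, f(0.6875) = 4.625, f(0.875) = 4.25, f(1.0625) = 3.875, f(1.25) = 3.5, f(1.4375) = 3.125, f(1.625) = 2.75, f(1.8125) = 2.375, f(2) = 2.
T_8 = (Δx/2)·[f(x_0) + 2f(x_1) + ... + 2f(x_{7}) + f(x_8)].
Sum = 5.25.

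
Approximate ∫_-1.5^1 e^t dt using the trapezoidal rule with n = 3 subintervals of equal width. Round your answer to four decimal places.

Δt = (1 − (-1.5))/3 = 5/6.
f(-1.5) ≈ 0.2231, f(-2/3) ≈ 0.5134, f(1/6) ≈ 1.1814, f(1) ≈ 2.7183.
T_3 = (Δt/2)·[f(t_0) + 2f(t_1) + 2f(t_2) + f(t_3)].
Sum ≈ 2.6379.

2.6379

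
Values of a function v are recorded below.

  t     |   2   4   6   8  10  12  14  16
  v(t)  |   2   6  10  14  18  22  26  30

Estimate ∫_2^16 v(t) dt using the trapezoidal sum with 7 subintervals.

224

Δt = 2.
T_7 = (2/2)·[2 + 2·6 + 2·10 + 2·14 + 2·18 + 2·22 + 2·26 + 30] = 224.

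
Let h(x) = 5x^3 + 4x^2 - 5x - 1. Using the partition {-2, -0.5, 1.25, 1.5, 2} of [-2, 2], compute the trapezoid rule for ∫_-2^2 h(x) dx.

18.328125

Subinterval widths: 1.5, 1.75, 0.25, 0.5.
h(-2) = -15, h(-0.5) = 1.875, h(1.25) = 8.765625, h(1.5) = 17.375, h(2) = 45.
On each subinterval the trapezoid contributes (Δx_i/2)·[h(x_{i-1}) + h(x_i)].
Sum = 18.328125.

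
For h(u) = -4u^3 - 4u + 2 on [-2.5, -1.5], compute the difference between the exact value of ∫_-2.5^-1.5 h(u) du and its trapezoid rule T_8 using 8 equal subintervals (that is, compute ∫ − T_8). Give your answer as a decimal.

Exact integral: ∫_-2.5^-1.5 h(u) du = 44.
T_8 = 44.0625.
Error = 44 − 44.0625 = -0.0625.

-0.0625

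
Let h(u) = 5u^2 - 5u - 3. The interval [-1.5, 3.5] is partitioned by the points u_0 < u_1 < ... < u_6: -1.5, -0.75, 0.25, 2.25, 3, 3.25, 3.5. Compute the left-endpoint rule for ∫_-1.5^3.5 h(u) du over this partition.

Subinterval widths: 0.75, 1, 2, 0.75, 0.25, 0.25.
Left endpoints: -1.5, -0.75, 0.25, 2.25, 3, 3.25.
h(-1.5) = 15.75, h(-0.75) = 3.5625, h(0.25) = -3.9375, h(2.25) = 11.0625, h(3) = 27, h(3.25) = 33.5625.
Sum = Σ Δu_i · h(u_i).
Sum = 30.9375.

30.9375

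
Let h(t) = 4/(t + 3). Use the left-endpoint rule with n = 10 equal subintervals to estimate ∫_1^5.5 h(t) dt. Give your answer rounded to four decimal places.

Δt = (5.5 − 1)/10 = 0.45.
Left endpoints: 1, 1.45, 1.9, 2.35, 2.8, 3.25, 3.7, 4.15, 4.6, 5.05.
h(1) = 1, h(1.45) = 80/89, h(1.9) = 40/49, h(2.35) = 80/107, h(2.8) = 20/29, h(3.25) = 0.64, h(3.7) = 40/67, h(4.15) = 80/143, h(4.6) = 10/19, h(5.05) = 80/161.
Sum = Δt · [h(1) + h(1.45) + h(1.9) + ...].
Sum ≈ 3.1375.

3.1375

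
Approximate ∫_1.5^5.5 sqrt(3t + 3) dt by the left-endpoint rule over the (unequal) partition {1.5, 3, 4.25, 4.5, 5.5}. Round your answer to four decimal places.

Subinterval widths: 1.5, 1.25, 0.25, 1.
Left endpoints: 1.5, 3, 4.25, 4.5.
f(1.5) ≈ 2.7386, f(3) ≈ 3.4641, f(4.25) ≈ 3.9686, f(4.5) ≈ 4.0620.
Sum = Σ Δt_i · f(t_i).
Sum ≈ 13.4922.

13.4922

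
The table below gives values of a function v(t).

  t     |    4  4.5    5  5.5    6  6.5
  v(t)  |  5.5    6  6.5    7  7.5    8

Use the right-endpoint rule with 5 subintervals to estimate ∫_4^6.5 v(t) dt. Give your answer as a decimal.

Δt = 0.5.
Sum = 0.5·[6 + 6.5 + 7 + 7.5 + 8] = 17.5.

17.5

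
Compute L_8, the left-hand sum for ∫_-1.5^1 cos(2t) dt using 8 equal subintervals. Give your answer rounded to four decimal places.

Δt = (1 − (-1.5))/8 = 0.3125.
Left endpoints: -1.5, -1.1875, -0.875, -0.5625, -0.25, 0.0625, 0.375, 0.6875.
f(-1.5) ≈ -0.9900, f(-1.1875) ≈ -0.7203, f(-0.875) ≈ -0.1782, f(-0.5625) ≈ 0.4312, f(-0.25) ≈ 0.8776, f(0.0625) ≈ 0.9922, f(0.375) ≈ 0.7317, f(0.6875) ≈ 0.1945.
Sum = Δt · [f(-1.5) + f(-1.1875) + f(-0.875) + ...].
Sum ≈ 0.4183.

0.4183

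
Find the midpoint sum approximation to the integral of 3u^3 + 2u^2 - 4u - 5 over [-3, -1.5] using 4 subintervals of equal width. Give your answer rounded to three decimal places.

Δu = (-1.5 − (-3))/4 = 0.375.
Midpoints: -2.8125, -2.4375, -2.0625, -1.6875.
f(-2.8125) = -182975/4096, f(-2.4375) = -109829/4096, f(-2.0625) = -59651/4096, f(-1.6875) = -28553/4096.
Sum = Δu · [f(-2.8125) + f(-2.4375) + f(-2.0625) + f(-1.6875)].
Sum ≈ -34.882.

-34.882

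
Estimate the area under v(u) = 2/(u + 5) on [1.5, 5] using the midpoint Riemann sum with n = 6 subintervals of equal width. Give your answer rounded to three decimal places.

Δu = (5 − 1.5)/6 = 7/12.
Midpoints: 43/24, 2.375, 71/24, 85/24, 4.125, 113/24.
v(43/24) = 48/163, v(2.375) = 16/59, v(71/24) = 48/191, v(85/24) = 48/205, v(4.125) = 16/73, v(113/24) = 48/233.
Sum = Δu · [v(43/24) + v(2.375) + v(71/24) + ...].
Sum ≈ 0.861.

0.861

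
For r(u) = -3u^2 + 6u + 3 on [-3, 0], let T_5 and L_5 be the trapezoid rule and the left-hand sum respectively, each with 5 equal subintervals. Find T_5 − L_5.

T_5 = -45.54.
L_5 = -59.04.
T_5 − L_5 = 13.5.

13.5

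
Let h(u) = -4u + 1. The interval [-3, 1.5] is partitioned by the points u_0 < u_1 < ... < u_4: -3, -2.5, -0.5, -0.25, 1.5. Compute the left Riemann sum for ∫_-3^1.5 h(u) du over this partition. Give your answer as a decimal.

32.75

Subinterval widths: 0.5, 2, 0.25, 1.75.
Left endpoints: -3, -2.5, -0.5, -0.25.
h(-3) = 13, h(-2.5) = 11, h(-0.5) = 3, h(-0.25) = 2.
Sum = Σ Δu_i · h(u_i).
Sum = 32.75.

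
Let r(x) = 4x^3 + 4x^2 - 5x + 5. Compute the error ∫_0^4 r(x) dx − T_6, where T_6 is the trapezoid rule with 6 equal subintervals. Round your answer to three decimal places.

Exact integral: ∫_0^4 r(x) dx ≈ 321.33333.
T_6 ≈ 329.62963.
Error ≈ 321.33333 − 329.62963 ≈ -8.296.

-8.296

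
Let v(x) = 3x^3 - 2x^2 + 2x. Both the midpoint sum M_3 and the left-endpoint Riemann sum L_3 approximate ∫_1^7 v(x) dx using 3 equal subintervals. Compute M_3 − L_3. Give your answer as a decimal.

M_3 = 1552.
L_3 = 814.
M_3 − L_3 = 738.

738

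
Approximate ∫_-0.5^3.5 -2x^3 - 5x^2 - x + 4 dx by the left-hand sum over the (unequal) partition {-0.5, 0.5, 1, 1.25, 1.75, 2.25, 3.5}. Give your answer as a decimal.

-70.8046875

Subinterval widths: 1, 0.5, 0.25, 0.5, 0.5, 1.25.
Left endpoints: -0.5, 0.5, 1, 1.25, 1.75, 2.25.
f(-0.5) = 3.5, f(0.5) = 2, f(1) = -4, f(1.25) = -8.96875, f(1.75) = -23.78125, f(2.25) = -46.34375.
Sum = Σ Δx_i · f(x_i).
Sum = -70.8046875.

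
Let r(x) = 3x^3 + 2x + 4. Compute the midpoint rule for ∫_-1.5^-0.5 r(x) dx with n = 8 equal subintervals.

-1.73828125

Δx = (-0.5 − (-1.5))/8 = 0.125.
Midpoints: -1.4375, -1.3125, -1.1875, -1.0625, -0.9375, -0.8125, -0.6875, -0.5625.
r(-1.4375) = -31893/4096, r(-1.3125) = -22151/4096, r(-1.1875) = -13921/4096, r(-1.0625) = -7059/4096, r(-0.9375) = -1421/4096, r(-0.8125) = 3137/4096, r(-0.6875) = 6759/4096, r(-0.5625) = 9589/4096.
Sum = Δx · [r(-1.4375) + r(-1.3125) + r(-1.1875) + ...].
Sum = -1.73828125.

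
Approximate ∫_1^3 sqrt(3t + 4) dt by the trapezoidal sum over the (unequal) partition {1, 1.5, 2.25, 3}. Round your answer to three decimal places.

Subinterval widths: 0.5, 0.75, 0.75.
f(1) ≈ 2.646, f(1.5) ≈ 2.915, f(2.25) ≈ 3.279, f(3) ≈ 3.606.
On each subinterval the trapezoid contributes (Δt_i/2)·[f(t_{i-1}) + f(t_i)].
Sum ≈ 6.295.

6.295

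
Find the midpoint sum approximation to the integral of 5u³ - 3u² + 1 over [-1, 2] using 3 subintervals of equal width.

11.625

Δu = (2 − (-1))/3 = 1.
Midpoints: -0.5, 0.5, 1.5.
f(-0.5) = -0.375, f(0.5) = 0.875, f(1.5) = 11.125.
Sum = Δu · [f(-0.5) + f(0.5) + f(1.5)].
Sum = 11.625.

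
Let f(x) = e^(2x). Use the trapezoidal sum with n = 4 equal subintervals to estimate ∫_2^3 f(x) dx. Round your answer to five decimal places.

Δx = (3 − 2)/4 = 0.25.
f(2) ≈ 54.59815, f(2.25) ≈ 90.01713, f(2.5) ≈ 148.41316, f(2.75) ≈ 244.69193, f(3) ≈ 403.42879.
T_4 = (Δx/2)·[f(x_0) + 2f(x_1) + 2f(x_2) + 2f(x_3) + f(x_4)].
Sum ≈ 178.03392.

178.03392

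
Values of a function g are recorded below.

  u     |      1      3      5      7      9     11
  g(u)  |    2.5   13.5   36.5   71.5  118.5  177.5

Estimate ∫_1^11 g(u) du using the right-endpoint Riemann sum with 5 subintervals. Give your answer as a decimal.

Δu = 2.
Sum = 2·[13.5 + 36.5 + 71.5 + 118.5 + 177.5] = 835.

835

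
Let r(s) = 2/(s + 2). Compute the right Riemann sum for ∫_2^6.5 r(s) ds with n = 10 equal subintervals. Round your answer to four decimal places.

1.4496

Δs = (6.5 − 2)/10 = 0.45.
Right endpoints: 2.45, 2.9, 3.35, 3.8, 4.25, 4.7, 5.15, 5.6, 6.05, 6.5.
r(2.45) = 40/89, r(2.9) = 20/49, r(3.35) = 40/107, r(3.8) = 10/29, r(4.25) = 0.32, r(4.7) = 20/67, r(5.15) = 40/143, r(5.6) = 5/19, r(6.05) = 40/161, r(6.5) = 4/17.
Sum = Δs · [r(2.45) + r(2.9) + r(3.35) + ...].
Sum ≈ 1.4496.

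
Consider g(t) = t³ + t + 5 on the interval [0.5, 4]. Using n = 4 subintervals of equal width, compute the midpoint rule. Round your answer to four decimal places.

87.8521

Δt = (4 − 0.5)/4 = 0.875.
Midpoints: 0.9375, 1.8125, 2.6875, 3.5625.
g(0.9375) = 27695/4096, g(1.8125) = 52293/4096, g(2.6875) = 110995/4096, g(3.5625) = 220265/4096.
Sum = Δt · [g(0.9375) + g(1.8125) + g(2.6875) + g(3.5625)].
Sum ≈ 87.8521.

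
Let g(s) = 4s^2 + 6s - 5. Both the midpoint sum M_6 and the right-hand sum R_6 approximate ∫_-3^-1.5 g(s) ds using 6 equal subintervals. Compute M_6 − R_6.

2.15625

M_6 = 3.71875.
R_6 = 1.5625.
M_6 − R_6 = 2.15625.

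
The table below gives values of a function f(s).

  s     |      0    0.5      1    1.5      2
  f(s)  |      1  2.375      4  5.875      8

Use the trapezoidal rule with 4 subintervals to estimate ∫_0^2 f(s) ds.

8.375

Δs = 0.5.
T_4 = (0.5/2)·[1 + 2·2.375 + 2·4 + 2·5.875 + 8] = 8.375.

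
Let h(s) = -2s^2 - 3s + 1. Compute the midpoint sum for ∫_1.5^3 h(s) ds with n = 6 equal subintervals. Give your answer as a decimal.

-24.359375

Δs = (3 − 1.5)/6 = 0.25.
Midpoints: 1.625, 1.875, 2.125, 2.375, 2.625, 2.875.
h(1.625) = -9.15625, h(1.875) = -11.65625, h(2.125) = -14.40625, h(2.375) = -17.40625, h(2.625) = -20.65625, h(2.875) = -24.15625.
Sum = Δs · [h(1.625) + h(1.875) + h(2.125) + ...].
Sum = -24.359375.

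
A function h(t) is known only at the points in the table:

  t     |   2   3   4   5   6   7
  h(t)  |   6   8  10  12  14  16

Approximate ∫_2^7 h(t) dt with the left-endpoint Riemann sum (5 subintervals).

50

Δt = 1.
Sum = 1·[6 + 8 + 10 + 12 + 14] = 50.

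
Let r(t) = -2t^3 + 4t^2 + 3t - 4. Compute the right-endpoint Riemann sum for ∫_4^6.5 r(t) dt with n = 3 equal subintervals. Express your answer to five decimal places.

-590.92593

Δt = (6.5 − 4)/3 = 5/6.
Right endpoints: 29/6, 17/3, 6.5.
r(29/6) = -13163/108, r(17/3) = -6007/27, r(6.5) = -364.75.
Sum = Δt · [r(29/6) + r(17/3) + r(6.5)].
Sum ≈ -590.92593.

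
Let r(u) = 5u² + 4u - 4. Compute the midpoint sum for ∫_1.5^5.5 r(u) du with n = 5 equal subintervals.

Δu = (5.5 − 1.5)/5 = 0.8.
Midpoints: 1.9, 2.7, 3.5, 4.3, 5.1.
r(1.9) = 21.65, r(2.7) = 43.25, r(3.5) = 71.25, r(4.3) = 105.65, r(5.1) = 146.45.
Sum = Δu · [r(1.9) + r(2.7) + r(3.5) + r(4.3) + r(5.1)].
Sum = 310.6.

310.6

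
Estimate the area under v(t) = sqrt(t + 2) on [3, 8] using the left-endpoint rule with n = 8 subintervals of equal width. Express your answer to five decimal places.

Δt = (8 − 3)/8 = 0.625.
Left endpoints: 3, 3.625, 4.25, 4.875, 5.5, 6.125, 6.75, 7.375.
v(3) ≈ 2.23607, v(3.625) ≈ 2.37171, v(4.25) ≈ 2.50000, v(4.875) ≈ 2.62202, v(5.5) ≈ 2.73861, v(6.125) ≈ 2.85044, v(6.75) ≈ 2.95804, v(7.375) ≈ 3.06186.
Sum = Δt · [v(3) + v(3.625) + v(4.25) + ...].
Sum ≈ 13.33672.

13.33672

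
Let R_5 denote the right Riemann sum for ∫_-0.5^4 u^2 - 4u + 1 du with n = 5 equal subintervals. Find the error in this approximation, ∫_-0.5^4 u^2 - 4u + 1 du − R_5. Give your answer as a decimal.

0.405

Exact integral: ∫_-0.5^4 f(u) du = -5.625.
R_5 = -6.03.
Error = -5.625 − (-6.03) = 0.405.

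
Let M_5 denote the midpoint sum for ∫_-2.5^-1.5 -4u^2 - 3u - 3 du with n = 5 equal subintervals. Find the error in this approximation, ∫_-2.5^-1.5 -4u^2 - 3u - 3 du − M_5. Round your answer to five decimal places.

Exact integral: ∫_-2.5^-1.5 f(u) du ≈ -13.3333333.
M_5 = -13.32.
Error ≈ -13.3333333 − (-13.32) ≈ -0.01333.

-0.01333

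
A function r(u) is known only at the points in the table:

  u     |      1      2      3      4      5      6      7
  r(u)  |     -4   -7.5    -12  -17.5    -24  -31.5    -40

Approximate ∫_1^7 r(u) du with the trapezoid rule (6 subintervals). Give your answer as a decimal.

Δu = 1.
T_6 = (1/2)·[(-4) + 2·(-7.5) + 2·(-12) + 2·(-17.5) + 2·(-24) + 2·(-31.5) + (-40)] = -114.5.

-114.5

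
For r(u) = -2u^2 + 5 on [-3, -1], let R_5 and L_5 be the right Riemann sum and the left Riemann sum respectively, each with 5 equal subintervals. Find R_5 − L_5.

6.4

R_5 = -4.24.
L_5 = -10.64.
R_5 − L_5 = 6.4.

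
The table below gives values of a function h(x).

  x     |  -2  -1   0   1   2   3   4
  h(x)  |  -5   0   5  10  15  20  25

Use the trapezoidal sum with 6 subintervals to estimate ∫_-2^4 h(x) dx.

Δx = 1.
T_6 = (1/2)·[(-5) + 2·0 + 2·5 + 2·10 + 2·15 + 2·20 + 25] = 60.

60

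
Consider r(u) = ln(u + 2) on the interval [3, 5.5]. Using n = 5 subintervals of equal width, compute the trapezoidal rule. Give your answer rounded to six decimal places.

Δu = (5.5 − 3)/5 = 0.5.
r(3) ≈ 1.609438, r(3.5) ≈ 1.704748, r(4) ≈ 1.791759, r(4.5) ≈ 1.871802, r(5) ≈ 1.945910, r(5.5) ≈ 2.014903.
T_5 = (Δu/2)·[r(u_0) + 2r(u_1) + ... + 2r(u_{4}) + r(u_5)].
Sum ≈ 4.563195.

4.563195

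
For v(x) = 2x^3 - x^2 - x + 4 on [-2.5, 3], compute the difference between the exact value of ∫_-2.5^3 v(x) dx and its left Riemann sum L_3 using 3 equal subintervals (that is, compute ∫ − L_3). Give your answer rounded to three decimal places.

Exact integral: ∫_-2.5^3 v(x) dx ≈ 27.38542.
L_3 ≈ -41.65741.
Error ≈ 27.38542 − (-41.65741) ≈ 69.043.

69.043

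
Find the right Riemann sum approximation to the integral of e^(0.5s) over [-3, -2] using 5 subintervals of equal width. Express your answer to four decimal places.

0.3042

Δs = (-2 − (-3))/5 = 0.2.
Right endpoints: -2.8, -2.6, -2.4, -2.2, -2.
f(-2.8) ≈ 0.2466, f(-2.6) ≈ 0.2725, f(-2.4) ≈ 0.3012, f(-2.2) ≈ 0.3329, f(-2) ≈ 0.3679.
Sum = Δs · [f(-2.8) + f(-2.6) + f(-2.4) + f(-2.2) + f(-2)].
Sum ≈ 0.3042.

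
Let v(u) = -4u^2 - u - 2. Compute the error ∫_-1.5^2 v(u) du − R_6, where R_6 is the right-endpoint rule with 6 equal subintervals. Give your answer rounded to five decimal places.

3.85648

Exact integral: ∫_-1.5^2 v(u) du ≈ -23.0416667.
R_6 ≈ -26.8981481.
Error ≈ -23.0416667 − (-26.8981481) ≈ 3.85648.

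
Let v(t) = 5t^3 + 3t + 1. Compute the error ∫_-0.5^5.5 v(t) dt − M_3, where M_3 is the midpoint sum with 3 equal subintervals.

Exact integral: ∫_-0.5^5.5 v(t) dt = 1194.75.
M_3 = 1119.75.
Error = 1194.75 − 1119.75 = 75.

75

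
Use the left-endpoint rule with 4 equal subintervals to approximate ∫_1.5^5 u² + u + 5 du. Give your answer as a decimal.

58.37890625

Δu = (5 − 1.5)/4 = 0.875.
Left endpoints: 1.5, 2.375, 3.25, 4.125.
f(1.5) = 8.75, f(2.375) = 13.015625, f(3.25) = 18.8125, f(4.125) = 26.140625.
Sum = Δu · [f(1.5) + f(2.375) + f(3.25) + f(4.125)].
Sum = 58.37890625.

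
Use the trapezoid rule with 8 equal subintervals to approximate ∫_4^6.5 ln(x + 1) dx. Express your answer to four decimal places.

Δx = (6.5 − 4)/8 = 0.3125.
f(4) ≈ 1.6094, f(4.3125) ≈ 1.6701, f(4.625) ≈ 1.7272, f(4.9375) ≈ 1.7813, f(5.25) ≈ 1.8326, f(5.5625) ≈ 1.8814, f(5.875) ≈ 1.9279, f(6.1875) ≈ 1.9723, f(6.5) ≈ 2.0149.
T_8 = (Δx/2)·[f(x_0) + 2f(x_1) + ... + 2f(x_{7}) + f(x_8)].
Sum ≈ 4.5640.

4.5640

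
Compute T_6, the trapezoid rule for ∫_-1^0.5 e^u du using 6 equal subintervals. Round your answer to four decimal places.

1.2875

Δu = (0.5 − (-1))/6 = 0.25.
f(-1) ≈ 0.3679, f(-0.75) ≈ 0.4724, f(-0.5) ≈ 0.6065, f(-0.25) ≈ 0.7788, f(0) ≈ 1.0000, f(0.25) ≈ 1.2840, f(0.5) ≈ 1.6487.
T_6 = (Δu/2)·[f(u_0) + 2f(u_1) + ... + 2f(u_{5}) + f(u_6)].
Sum ≈ 1.2875.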